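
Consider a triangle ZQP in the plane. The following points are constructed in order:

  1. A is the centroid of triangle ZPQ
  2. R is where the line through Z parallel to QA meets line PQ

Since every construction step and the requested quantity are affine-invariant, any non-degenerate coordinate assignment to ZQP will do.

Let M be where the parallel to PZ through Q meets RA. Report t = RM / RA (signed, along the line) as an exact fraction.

Work in coordinates with Z = (0, 0), Q = (1, 0), P = (0, 1).
1. A is the centroid of triangle ZPQ ⇒ A = (1/3, 1/3)
2. R is where the line through Z parallel to QA meets line PQ ⇒ R = (2, -1)
through Q parallel to PZ: direction (0, -1); meets RA at M = (1, -1/5)
M = R + t·(A−R) with t = 3/5

t = 3/5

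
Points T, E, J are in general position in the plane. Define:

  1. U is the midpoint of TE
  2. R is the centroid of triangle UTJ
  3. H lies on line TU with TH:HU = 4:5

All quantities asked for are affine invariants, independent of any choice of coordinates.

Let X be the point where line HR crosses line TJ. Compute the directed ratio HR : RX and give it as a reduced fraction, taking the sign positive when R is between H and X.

HR:RX = 1/3

Set T = (0, 0), E = (1, 0), J = (0, 1); any affine frame gives the same invariant.
1. U is the midpoint of TE ⇒ U = (1/2, 0)
2. R is the centroid of triangle UTJ ⇒ R = (1/6, 1/3)
3. H lies on line TU with TH:HU = 4:5 ⇒ H = (2/9, 0)
line HR meets TJ at X = (0, 4/3)
R = H + t·(X−H) with t = 1/4, so HR:RX = 1/4:3/4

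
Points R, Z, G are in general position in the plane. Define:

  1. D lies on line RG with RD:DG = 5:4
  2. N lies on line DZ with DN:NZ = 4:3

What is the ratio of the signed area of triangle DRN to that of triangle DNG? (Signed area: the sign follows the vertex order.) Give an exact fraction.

Work in coordinates with R = (0, 0), Z = (1, 0), G = (0, 1).
1. D lies on line RG with RD:DG = 5:4 ⇒ D = (0, 5/9)
2. N lies on line DZ with DN:NZ = 4:3 ⇒ N = (4/7, 5/21)
2·[DRN] = 20/63, 2·[DNG] = 16/63
[DRN]:[DNG] = 20/63:16/63 = 5/4

[DRN]:[DNG] = 5/4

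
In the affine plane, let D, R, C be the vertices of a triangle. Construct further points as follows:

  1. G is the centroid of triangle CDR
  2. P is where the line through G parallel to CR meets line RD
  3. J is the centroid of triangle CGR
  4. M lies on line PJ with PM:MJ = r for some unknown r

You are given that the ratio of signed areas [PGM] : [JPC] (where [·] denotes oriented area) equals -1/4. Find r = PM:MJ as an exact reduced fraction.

Work in coordinates with D = (0, 0), R = (1, 0), C = (0, 1).
1. G is the centroid of triangle CDR ⇒ G = (1/3, 1/3)
2. P is where the line through G parallel to CR meets line RD ⇒ P = (2/3, 0)
3. J is the centroid of triangle CGR ⇒ J = (4/9, 4/9)
4. With PM:MJ = r, write λ = r/(r+1) so M = P + λ·(J−P); M is affine-linear in λ
Every point depending on M is an affine combination of M and λ-independent points, so each such coordinate is linear in λ; the λ² term in each signed area is a multiple of (J−P)×(J−P) = 0, so 2·[PGM] and 2·[JPC] are each linear in λ. Evaluating at λ=0 and λ=1:
  2·[PGM] = -2/27·λ,   2·[JPC] = -2/27
So [PGM]:[JPC] = (-2/27·λ) / (-2/27). Setting this equal to -1/4:
  -2/27·λ = -1/4·(-2/27)  ⇒  λ = -1/4
Then r = λ/(1−λ) = (-1/4)/(5/4) = -1/5. Check: with r = -1/5, M = (13/18, -1/9) and [PGM]:[JPC] = -1/4 as required.

r = -1/5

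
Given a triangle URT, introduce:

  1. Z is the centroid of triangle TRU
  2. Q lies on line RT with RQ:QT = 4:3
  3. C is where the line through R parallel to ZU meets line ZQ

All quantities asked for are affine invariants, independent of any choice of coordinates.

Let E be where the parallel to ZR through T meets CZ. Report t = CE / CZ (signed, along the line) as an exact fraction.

Choose coordinates U = (0, 0), R = (1, 0), T = (0, 1).
1. Z is the centroid of triangle TRU ⇒ Z = (1/3, 1/3)
2. Q lies on line RT with RQ:QT = 4:3 ⇒ Q = (3/7, 4/7)
3. C is where the line through R parallel to ZU meets line ZQ ⇒ C = (-1/3, -4/3)
through T parallel to ZR: direction (2/3, -1/3); meets CZ at E = (1/2, 3/4)
E = C + t·(Z−C) with t = 5/4

t = 5/4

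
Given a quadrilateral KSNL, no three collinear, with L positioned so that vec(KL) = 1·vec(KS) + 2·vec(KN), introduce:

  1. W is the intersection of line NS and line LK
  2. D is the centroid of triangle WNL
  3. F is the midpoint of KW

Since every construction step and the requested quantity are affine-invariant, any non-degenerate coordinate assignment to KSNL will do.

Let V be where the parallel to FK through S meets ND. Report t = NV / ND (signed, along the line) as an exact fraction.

t = 9/2

Work in coordinates with K = (0, 0), S = (1, 0), N = (0, 1), L = (1, 2).
1. W is the intersection of line NS and line LK ⇒ W = (1/3, 2/3)
2. D is the centroid of triangle WNL ⇒ D = (4/9, 11/9)
3. F is the midpoint of KW ⇒ F = (1/6, 1/3)
through S parallel to FK: direction (-1/6, -1/3); meets ND at V = (2, 2)
V = N + t·(D−N) with t = 9/2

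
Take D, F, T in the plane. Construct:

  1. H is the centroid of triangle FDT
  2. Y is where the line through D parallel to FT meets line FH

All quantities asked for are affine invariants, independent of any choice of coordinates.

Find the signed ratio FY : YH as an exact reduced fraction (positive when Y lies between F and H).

FY:YH = -3/2

Set D = (0, 0), F = (1, 0), T = (0, 1); any affine frame gives the same invariant.
1. H is the centroid of triangle FDT ⇒ H = (1/3, 1/3)
2. Y is where the line through D parallel to FT meets line FH ⇒ Y = (-1, 1)
Y = F + t·(H−F) with t = 3, so FY:YH = t:(1−t) = 3:-2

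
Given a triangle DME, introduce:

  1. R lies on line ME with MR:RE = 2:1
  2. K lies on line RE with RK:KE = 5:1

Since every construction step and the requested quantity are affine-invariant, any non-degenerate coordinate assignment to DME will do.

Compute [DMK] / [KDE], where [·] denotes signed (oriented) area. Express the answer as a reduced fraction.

Choose coordinates D = (0, 0), M = (1, 0), E = (0, 1).
1. R lies on line ME with MR:RE = 2:1 ⇒ R = (1/3, 2/3)
2. K lies on line RE with RK:KE = 5:1 ⇒ K = (1/18, 17/18)
2·[DMK] = 17/18, 2·[KDE] = -1/18
[DMK]:[KDE] = 17/18:-1/18 = -17

[DMK]:[KDE] = -17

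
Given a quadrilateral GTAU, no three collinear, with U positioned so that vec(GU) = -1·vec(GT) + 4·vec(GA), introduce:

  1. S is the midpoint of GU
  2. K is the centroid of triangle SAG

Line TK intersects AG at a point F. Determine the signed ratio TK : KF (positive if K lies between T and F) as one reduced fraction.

TK:KF = -7

Assign G = (0, 0), T = (1, 0), A = (0, 1), U = (-1, 4) — the answer is frame-independent, so this choice is without loss of generality.
1. S is the midpoint of GU ⇒ S = (-1/2, 2)
2. K is the centroid of triangle SAG ⇒ K = (-1/6, 1)
line TK meets AG at F = (0, 6/7)
K = T + t·(F−T) with t = 7/6, so TK:KF = 7/6:-1/6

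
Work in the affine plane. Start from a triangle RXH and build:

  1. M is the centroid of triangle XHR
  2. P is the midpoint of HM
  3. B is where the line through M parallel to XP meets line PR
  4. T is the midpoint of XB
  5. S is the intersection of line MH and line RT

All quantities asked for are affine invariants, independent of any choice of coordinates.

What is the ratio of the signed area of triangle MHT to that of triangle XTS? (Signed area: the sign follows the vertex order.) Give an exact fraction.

Choose coordinates R = (0, 0), X = (1, 0), H = (0, 1).
1. M is the centroid of triangle XHR ⇒ M = (1/3, 1/3)
2. P is the midpoint of HM ⇒ P = (1/6, 2/3)
3. B is where the line through M parallel to XP meets line PR ⇒ B = (1/8, 1/2)
4. T is the midpoint of XB ⇒ T = (9/16, 1/4)
5. S is the intersection of line MH and line RT ⇒ S = (9/22, 2/11)
2·[MHT] = -1/8, 2·[XTS] = 3/44
[MHT]:[XTS] = -1/8:3/44 = -11/6

[MHT]:[XTS] = -11/6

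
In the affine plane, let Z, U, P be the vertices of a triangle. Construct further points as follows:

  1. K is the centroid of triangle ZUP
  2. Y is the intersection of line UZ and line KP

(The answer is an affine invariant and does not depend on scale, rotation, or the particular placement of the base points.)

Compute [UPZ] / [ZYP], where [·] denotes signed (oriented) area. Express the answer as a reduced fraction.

[UPZ]:[ZYP] = 2

Choose coordinates Z = (0, 0), U = (1, 0), P = (0, 1).
1. K is the centroid of triangle ZUP ⇒ K = (1/3, 1/3)
2. Y is the intersection of line UZ and line KP ⇒ Y = (1/2, 0)
2·[UPZ] = 1, 2·[ZYP] = 1/2
[UPZ]:[ZYP] = 1:1/2 = 2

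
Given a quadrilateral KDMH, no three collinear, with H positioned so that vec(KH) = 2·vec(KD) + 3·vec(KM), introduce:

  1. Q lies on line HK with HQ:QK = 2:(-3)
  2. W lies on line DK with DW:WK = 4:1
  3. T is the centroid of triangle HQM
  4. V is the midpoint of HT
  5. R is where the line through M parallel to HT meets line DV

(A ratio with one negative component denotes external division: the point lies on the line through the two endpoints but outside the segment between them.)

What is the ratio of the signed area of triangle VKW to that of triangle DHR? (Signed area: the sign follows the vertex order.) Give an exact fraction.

[VKW]:[DHR] = -11/15

Set K = (0, 0), D = (1, 0), M = (0, 1), H = (2, 3); any affine frame gives the same invariant.
1. Q lies on line HK with HQ:QK = 2:(-3) ⇒ Q = (6, 9)
2. W lies on line DK with DW:WK = 4:1 ⇒ W = (1/5, 0)
3. T is the centroid of triangle HQM ⇒ T = (8/3, 13/3)
4. V is the midpoint of HT ⇒ V = (7/3, 11/3)
5. R is where the line through M parallel to HT meets line DV ⇒ R = (5, 11)
2·[VKW] = 11/15, 2·[DHR] = -1
[VKW]:[DHR] = 11/15:-1 = -11/15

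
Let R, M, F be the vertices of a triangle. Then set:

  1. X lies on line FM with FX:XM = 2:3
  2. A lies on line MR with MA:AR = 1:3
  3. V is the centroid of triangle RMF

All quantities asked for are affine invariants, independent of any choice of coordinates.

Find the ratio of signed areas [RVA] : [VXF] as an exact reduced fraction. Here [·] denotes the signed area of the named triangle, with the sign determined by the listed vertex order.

Choose coordinates R = (0, 0), M = (1, 0), F = (0, 1).
1. X lies on line FM with FX:XM = 2:3 ⇒ X = (2/5, 3/5)
2. A lies on line MR with MA:AR = 1:3 ⇒ A = (3/4, 0)
3. V is the centroid of triangle RMF ⇒ V = (1/3, 1/3)
2·[RVA] = -1/4, 2·[VXF] = 2/15
[RVA]:[VXF] = -1/4:2/15 = -15/8

[RVA]:[VXF] = -15/8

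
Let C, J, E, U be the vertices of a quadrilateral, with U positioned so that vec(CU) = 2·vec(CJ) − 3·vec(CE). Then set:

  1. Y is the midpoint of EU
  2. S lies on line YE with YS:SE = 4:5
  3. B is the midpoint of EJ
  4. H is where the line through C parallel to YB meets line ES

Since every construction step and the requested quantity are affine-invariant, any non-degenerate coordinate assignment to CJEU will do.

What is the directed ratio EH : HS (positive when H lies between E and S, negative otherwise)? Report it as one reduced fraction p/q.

Work in coordinates with C = (0, 0), J = (1, 0), E = (0, 1), U = (2, -3).
1. Y is the midpoint of EU ⇒ Y = (1, -1)
2. S lies on line YE with YS:SE = 4:5 ⇒ S = (5/9, -1/9)
3. B is the midpoint of EJ ⇒ B = (1/2, 1/2)
4. H is where the line through C parallel to YB meets line ES ⇒ H = (-1, 3)
H = E + t·(S−E) with t = -9/5, so EH:HS = t:(1−t) = -9/5:14/5

EH:HS = -9/14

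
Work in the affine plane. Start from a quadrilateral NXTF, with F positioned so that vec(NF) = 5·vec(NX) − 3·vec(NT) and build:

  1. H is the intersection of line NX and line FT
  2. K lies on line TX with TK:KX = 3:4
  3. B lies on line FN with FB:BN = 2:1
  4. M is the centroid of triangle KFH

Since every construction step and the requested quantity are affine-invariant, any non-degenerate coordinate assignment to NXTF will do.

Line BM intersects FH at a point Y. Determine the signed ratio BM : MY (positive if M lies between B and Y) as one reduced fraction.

Work in coordinates with N = (0, 0), X = (1, 0), T = (0, 1), F = (5, -3).
1. H is the intersection of line NX and line FT ⇒ H = (5/4, 0)
2. K lies on line TX with TK:KX = 3:4 ⇒ K = (3/7, 4/7)
3. B lies on line FN with FB:BN = 2:1 ⇒ B = (5/3, -1)
4. M is the centroid of triangle KFH ⇒ M = (187/84, -17/21)
line BM meets FH at Y = (905/402, -161/201)
M = B + t·(Y−B) with t = 67/70, so BM:MY = 67/70:3/70

BM:MY = 67/3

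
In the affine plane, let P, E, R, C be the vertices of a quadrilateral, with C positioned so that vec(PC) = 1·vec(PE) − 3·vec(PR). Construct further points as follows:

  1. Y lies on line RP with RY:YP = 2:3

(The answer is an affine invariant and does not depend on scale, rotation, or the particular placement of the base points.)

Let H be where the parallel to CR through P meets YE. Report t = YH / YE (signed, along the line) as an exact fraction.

Set P = (0, 0), E = (1, 0), R = (0, 1), C = (1, -3); any affine frame gives the same invariant.
1. Y lies on line RP with RY:YP = 2:3 ⇒ Y = (0, 3/5)
through P parallel to CR: direction (-1, 4); meets YE at H = (-3/17, 12/17)
H = Y + t·(E−Y) with t = -3/17

t = -3/17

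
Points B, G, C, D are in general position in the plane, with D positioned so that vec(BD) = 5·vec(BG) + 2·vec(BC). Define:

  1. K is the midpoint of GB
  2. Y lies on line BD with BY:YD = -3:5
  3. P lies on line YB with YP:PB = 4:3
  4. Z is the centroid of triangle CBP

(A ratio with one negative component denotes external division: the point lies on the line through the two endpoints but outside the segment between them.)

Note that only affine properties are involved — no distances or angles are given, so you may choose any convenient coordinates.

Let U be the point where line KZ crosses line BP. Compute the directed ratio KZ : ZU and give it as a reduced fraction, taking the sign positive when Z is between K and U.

KZ:ZU = -8/5

Work in coordinates with B = (0, 0), G = (1, 0), C = (0, 1), D = (5, 2).
1. K is the midpoint of GB ⇒ K = (1/2, 0)
2. Y lies on line BD with BY:YD = -3:5 ⇒ Y = (-15/2, -3)
3. P lies on line YB with YP:PB = 4:3 ⇒ P = (-45/14, -9/7)
4. Z is the centroid of triangle CBP ⇒ Z = (-15/14, -2/21)
line KZ meets BP at U = (-5/56, -1/28)
Z = K + t·(U−K) with t = 8/3, so KZ:ZU = 8/3:-5/3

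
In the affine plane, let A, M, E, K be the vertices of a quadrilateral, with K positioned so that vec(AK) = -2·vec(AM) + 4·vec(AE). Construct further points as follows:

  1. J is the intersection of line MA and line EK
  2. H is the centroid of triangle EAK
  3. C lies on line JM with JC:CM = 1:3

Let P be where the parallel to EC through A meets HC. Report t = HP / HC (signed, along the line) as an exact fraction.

t = -7/2

Choose coordinates A = (0, 0), M = (1, 0), E = (0, 1), K = (-2, 4).
1. J is the intersection of line MA and line EK ⇒ J = (2/3, 0)
2. H is the centroid of triangle EAK ⇒ H = (-2/3, 5/3)
3. C lies on line JM with JC:CM = 1:3 ⇒ C = (3/4, 0)
through A parallel to EC: direction (3/4, -1); meets HC at P = (-45/8, 15/2)
P = H + t·(C−H) with t = -7/2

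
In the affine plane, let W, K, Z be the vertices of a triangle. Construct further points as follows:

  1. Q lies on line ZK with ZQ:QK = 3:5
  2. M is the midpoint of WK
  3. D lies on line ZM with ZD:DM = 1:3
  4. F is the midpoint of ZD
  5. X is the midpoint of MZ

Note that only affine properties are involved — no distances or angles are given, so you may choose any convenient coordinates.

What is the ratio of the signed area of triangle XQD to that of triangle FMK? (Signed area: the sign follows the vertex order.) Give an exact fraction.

Work in coordinates with W = (0, 0), K = (1, 0), Z = (0, 1).
1. Q lies on line ZK with ZQ:QK = 3:5 ⇒ Q = (3/8, 5/8)
2. M is the midpoint of WK ⇒ M = (1/2, 0)
3. D lies on line ZM with ZD:DM = 1:3 ⇒ D = (1/8, 3/4)
4. F is the midpoint of ZD ⇒ F = (1/16, 7/8)
5. X is the midpoint of MZ ⇒ X = (1/4, 1/2)
2·[XQD] = 3/64, 2·[FMK] = 7/16
[XQD]:[FMK] = 3/64:7/16 = 3/28

[XQD]:[FMK] = 3/28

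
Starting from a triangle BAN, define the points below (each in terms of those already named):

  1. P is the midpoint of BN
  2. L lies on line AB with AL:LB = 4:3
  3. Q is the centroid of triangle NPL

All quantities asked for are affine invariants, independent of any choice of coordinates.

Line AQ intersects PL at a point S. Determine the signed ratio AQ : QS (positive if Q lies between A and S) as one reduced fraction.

AQ:QS = 3

Assign B = (0, 0), A = (1, 0), N = (0, 1) — the answer is frame-independent, so this choice is without loss of generality.
1. P is the midpoint of BN ⇒ P = (0, 1/2)
2. L lies on line AB with AL:LB = 4:3 ⇒ L = (3/7, 0)
3. Q is the centroid of triangle NPL ⇒ Q = (1/7, 1/2)
line AQ meets PL at S = (-1/7, 2/3)
Q = A + t·(S−A) with t = 3/4, so AQ:QS = 3/4:1/4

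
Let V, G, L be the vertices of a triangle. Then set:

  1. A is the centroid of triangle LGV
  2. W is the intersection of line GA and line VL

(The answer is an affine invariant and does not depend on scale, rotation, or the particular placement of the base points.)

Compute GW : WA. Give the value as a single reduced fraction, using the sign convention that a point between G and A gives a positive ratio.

GW:WA = -3

Choose coordinates V = (0, 0), G = (1, 0), L = (0, 1).
1. A is the centroid of triangle LGV ⇒ A = (1/3, 1/3)
2. W is the intersection of line GA and line VL ⇒ W = (0, 1/2)
W = G + t·(A−G) with t = 3/2, so GW:WA = t:(1−t) = 3/2:-1/2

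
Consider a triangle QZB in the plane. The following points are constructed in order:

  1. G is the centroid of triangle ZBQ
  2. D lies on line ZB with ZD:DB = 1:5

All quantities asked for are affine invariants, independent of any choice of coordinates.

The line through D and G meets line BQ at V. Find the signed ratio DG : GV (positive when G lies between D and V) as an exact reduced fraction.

Work in coordinates with Q = (0, 0), Z = (1, 0), B = (0, 1).
1. G is the centroid of triangle ZBQ ⇒ G = (1/3, 1/3)
2. D lies on line ZB with ZD:DB = 1:5 ⇒ D = (5/6, 1/6)
line DG meets BQ at V = (0, 4/9)
G = D + t·(V−D) with t = 3/5, so DG:GV = 3/5:2/5

DG:GV = 3/2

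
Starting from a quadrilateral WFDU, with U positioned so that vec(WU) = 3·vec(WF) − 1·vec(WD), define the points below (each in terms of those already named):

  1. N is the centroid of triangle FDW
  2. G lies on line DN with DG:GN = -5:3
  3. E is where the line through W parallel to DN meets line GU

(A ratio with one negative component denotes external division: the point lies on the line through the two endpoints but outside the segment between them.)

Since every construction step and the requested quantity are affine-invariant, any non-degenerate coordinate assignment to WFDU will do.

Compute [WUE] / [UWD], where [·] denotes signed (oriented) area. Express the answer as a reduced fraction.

[WUE]:[UWD] = 35/72

Work in coordinates with W = (0, 0), F = (1, 0), D = (0, 1), U = (3, -1).
1. N is the centroid of triangle FDW ⇒ N = (1/3, 1/3)
2. G lies on line DN with DG:GN = -5:3 ⇒ G = (5/6, -2/3)
3. E is where the line through W parallel to DN meets line GU ⇒ E = (7/24, -7/12)
2·[WUE] = -35/24, 2·[UWD] = -3
[WUE]:[UWD] = -35/24:-3 = 35/72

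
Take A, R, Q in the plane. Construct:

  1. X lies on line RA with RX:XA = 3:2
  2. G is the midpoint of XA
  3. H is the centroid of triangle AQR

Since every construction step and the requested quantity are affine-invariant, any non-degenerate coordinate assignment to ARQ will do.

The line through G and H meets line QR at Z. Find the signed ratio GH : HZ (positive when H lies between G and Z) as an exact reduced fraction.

GH:HZ = 7/5

Choose coordinates A = (0, 0), R = (1, 0), Q = (0, 1).
1. X lies on line RA with RX:XA = 3:2 ⇒ X = (2/5, 0)
2. G is the midpoint of XA ⇒ G = (1/5, 0)
3. H is the centroid of triangle AQR ⇒ H = (1/3, 1/3)
line GH meets QR at Z = (3/7, 4/7)
H = G + t·(Z−G) with t = 7/12, so GH:HZ = 7/12:5/12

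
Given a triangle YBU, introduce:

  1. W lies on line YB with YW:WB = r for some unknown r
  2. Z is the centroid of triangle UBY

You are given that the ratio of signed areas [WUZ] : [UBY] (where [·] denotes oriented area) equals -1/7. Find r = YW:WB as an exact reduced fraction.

r = 5/2

Work in coordinates with Y = (0, 0), B = (1, 0), U = (0, 1).
1. With YW:WB = r, write λ = r/(r+1) so W = Y + λ·(B−Y); W is affine-linear in λ
2. Z is the centroid of triangle UBY ⇒ Z = (1/3, 1/3)
Every point depending on W is an affine combination of W and λ-independent points, so each such coordinate is linear in λ; the λ² term in each signed area is a multiple of (B−Y)×(B−Y) = 0, so 2·[WUZ] and 2·[UBY] are each linear in λ. Evaluating at λ=0 and λ=1:
  2·[WUZ] = 2/3·λ − 1/3,   2·[UBY] = -1
So [WUZ]:[UBY] = (2/3·λ − 1/3) / (-1). Setting this equal to -1/7:
  2/3·λ − 1/3 = -1/7·(-1)  ⇒  λ = 5/7
Then r = λ/(1−λ) = (5/7)/(2/7) = 5/2. Check: with r = 5/2, W = (5/7, 0) and [WUZ]:[UBY] = -1/7 as required.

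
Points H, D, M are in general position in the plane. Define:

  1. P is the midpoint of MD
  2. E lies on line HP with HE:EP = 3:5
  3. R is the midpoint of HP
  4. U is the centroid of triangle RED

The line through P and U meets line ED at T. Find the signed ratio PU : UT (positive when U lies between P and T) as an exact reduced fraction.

PU:UT = 14

Set H = (0, 0), D = (1, 0), M = (0, 1); any affine frame gives the same invariant.
1. P is the midpoint of MD ⇒ P = (1/2, 1/2)
2. E lies on line HP with HE:EP = 3:5 ⇒ E = (3/16, 3/16)
3. R is the midpoint of HP ⇒ R = (1/4, 1/4)
4. U is the centroid of triangle RED ⇒ U = (23/48, 7/48)
line PU meets ED at T = (107/224, 27/224)
U = P + t·(T−P) with t = 14/15, so PU:UT = 14/15:1/15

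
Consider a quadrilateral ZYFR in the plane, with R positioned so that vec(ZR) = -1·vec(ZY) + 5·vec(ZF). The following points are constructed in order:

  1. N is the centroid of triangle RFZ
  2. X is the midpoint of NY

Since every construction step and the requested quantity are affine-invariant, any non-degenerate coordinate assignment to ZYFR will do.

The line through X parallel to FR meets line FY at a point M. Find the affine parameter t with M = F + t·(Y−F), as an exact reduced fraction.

Choose coordinates Z = (0, 0), Y = (1, 0), F = (0, 1), R = (-1, 5).
1. N is the centroid of triangle RFZ ⇒ N = (-1/3, 2)
2. X is the midpoint of NY ⇒ X = (1/3, 1)
through X parallel to FR: direction (-1, 4); meets FY at M = (4/9, 5/9)
M = F + t·(Y−F) with t = 4/9

t = 4/9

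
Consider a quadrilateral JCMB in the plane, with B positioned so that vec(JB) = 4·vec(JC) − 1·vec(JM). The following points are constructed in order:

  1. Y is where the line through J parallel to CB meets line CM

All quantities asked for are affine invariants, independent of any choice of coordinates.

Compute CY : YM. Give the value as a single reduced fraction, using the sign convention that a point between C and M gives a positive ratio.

Work in coordinates with J = (0, 0), C = (1, 0), M = (0, 1), B = (4, -1).
1. Y is where the line through J parallel to CB meets line CM ⇒ Y = (3/2, -1/2)
Y = C + t·(M−C) with t = -1/2, so CY:YM = t:(1−t) = -1/2:3/2

CY:YM = -1/3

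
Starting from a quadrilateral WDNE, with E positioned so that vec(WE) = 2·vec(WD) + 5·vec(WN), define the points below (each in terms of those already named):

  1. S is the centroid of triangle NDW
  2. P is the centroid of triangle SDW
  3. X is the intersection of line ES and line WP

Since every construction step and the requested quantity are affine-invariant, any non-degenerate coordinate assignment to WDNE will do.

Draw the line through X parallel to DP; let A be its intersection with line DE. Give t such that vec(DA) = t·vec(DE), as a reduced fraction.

t = -4/221

Work in coordinates with W = (0, 0), D = (1, 0), N = (0, 1), E = (2, 5).
1. S is the centroid of triangle NDW ⇒ S = (1/3, 1/3)
2. P is the centroid of triangle SDW ⇒ P = (4/9, 1/9)
3. X is the intersection of line ES and line WP ⇒ X = (4/17, 1/17)
through X parallel to DP: direction (-5/9, 1/9); meets DE at A = (217/221, -20/221)
A = D + t·(E−D) with t = -4/221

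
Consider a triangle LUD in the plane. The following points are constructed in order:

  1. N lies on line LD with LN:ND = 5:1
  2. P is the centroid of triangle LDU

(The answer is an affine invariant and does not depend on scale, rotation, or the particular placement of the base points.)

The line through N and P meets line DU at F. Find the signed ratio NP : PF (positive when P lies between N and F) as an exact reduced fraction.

NP:PF = -1/2

Work in coordinates with L = (0, 0), U = (1, 0), D = (0, 1).
1. N lies on line LD with LN:ND = 5:1 ⇒ N = (0, 5/6)
2. P is the centroid of triangle LDU ⇒ P = (1/3, 1/3)
line NP meets DU at F = (-1/3, 4/3)
P = N + t·(F−N) with t = -1, so NP:PF = -1:2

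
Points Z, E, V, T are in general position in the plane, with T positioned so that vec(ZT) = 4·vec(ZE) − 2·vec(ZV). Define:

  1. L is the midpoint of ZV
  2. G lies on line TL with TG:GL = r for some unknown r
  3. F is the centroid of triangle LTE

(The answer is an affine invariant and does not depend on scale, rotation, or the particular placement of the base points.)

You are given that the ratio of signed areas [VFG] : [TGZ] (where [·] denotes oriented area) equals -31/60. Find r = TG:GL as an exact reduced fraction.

r = -5

Assign Z = (0, 0), E = (1, 0), V = (0, 1), T = (4, -2) — the answer is frame-independent, so this choice is without loss of generality.
1. L is the midpoint of ZV ⇒ L = (0, 1/2)
2. With TG:GL = r, write λ = r/(r+1) so G = T + λ·(L−T); G is affine-linear in λ
3. F is the centroid of triangle LTE ⇒ F = (5/3, -1/2)
Every point depending on G is an affine combination of G and λ-independent points, so each such coordinate is linear in λ; the λ² term in each signed area is a multiple of (L−T)×(L−T) = 0, so 2·[VFG] and 2·[TGZ] are each linear in λ. Evaluating at λ=0 and λ=1:
  2·[VFG] = -11/6·λ + 1,   2·[TGZ] = 2·λ
So [VFG]:[TGZ] = (-11/6·λ + 1) / (2·λ). Setting this equal to -31/60:
  -11/6·λ + 1 = -31/60·(2·λ)  ⇒  λ = 5/4
Then r = λ/(1−λ) = (5/4)/(-1/4) = -5. Check: with r = -5, G = (-1, 9/8) and [VFG]:[TGZ] = -31/60 as required.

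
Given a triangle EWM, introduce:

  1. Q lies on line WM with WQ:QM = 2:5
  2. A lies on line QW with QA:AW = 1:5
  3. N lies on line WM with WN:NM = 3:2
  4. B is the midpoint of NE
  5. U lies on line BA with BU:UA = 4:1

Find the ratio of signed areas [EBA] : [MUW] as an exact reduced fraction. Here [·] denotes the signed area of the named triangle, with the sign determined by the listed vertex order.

Choose coordinates E = (0, 0), W = (1, 0), M = (0, 1).
1. Q lies on line WM with WQ:QM = 2:5 ⇒ Q = (5/7, 2/7)
2. A lies on line QW with QA:AW = 1:5 ⇒ A = (16/21, 5/21)
3. N lies on line WM with WN:NM = 3:2 ⇒ N = (2/5, 3/5)
4. B is the midpoint of NE ⇒ B = (1/5, 3/10)
5. U lies on line BA with BU:UA = 4:1 ⇒ U = (341/525, 263/1050)
2·[EBA] = -19/105, 2·[MUW] = 1/10
[EBA]:[MUW] = -19/105:1/10 = -38/21

[EBA]:[MUW] = -38/21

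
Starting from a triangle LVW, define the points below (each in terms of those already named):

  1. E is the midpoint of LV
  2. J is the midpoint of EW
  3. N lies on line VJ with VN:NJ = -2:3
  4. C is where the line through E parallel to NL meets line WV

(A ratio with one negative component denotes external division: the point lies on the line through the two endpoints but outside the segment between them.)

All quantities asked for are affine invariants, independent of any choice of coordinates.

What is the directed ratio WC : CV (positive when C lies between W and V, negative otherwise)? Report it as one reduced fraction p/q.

WC:CV = -4

Set L = (0, 0), V = (1, 0), W = (0, 1); any affine frame gives the same invariant.
1. E is the midpoint of LV ⇒ E = (1/2, 0)
2. J is the midpoint of EW ⇒ J = (1/4, 1/2)
3. N lies on line VJ with VN:NJ = -2:3 ⇒ N = (5/2, -1)
4. C is where the line through E parallel to NL meets line WV ⇒ C = (4/3, -1/3)
C = W + t·(V−W) with t = 4/3, so WC:CV = t:(1−t) = 4/3:-1/3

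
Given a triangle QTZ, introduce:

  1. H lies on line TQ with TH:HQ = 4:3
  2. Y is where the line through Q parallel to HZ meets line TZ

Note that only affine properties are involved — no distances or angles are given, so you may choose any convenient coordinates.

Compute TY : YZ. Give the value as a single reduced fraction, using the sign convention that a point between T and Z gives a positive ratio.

Assign Q = (0, 0), T = (1, 0), Z = (0, 1) — the answer is frame-independent, so this choice is without loss of generality.
1. H lies on line TQ with TH:HQ = 4:3 ⇒ H = (3/7, 0)
2. Y is where the line through Q parallel to HZ meets line TZ ⇒ Y = (-3/4, 7/4)
Y = T + t·(Z−T) with t = 7/4, so TY:YZ = t:(1−t) = 7/4:-3/4

TY:YZ = -7/3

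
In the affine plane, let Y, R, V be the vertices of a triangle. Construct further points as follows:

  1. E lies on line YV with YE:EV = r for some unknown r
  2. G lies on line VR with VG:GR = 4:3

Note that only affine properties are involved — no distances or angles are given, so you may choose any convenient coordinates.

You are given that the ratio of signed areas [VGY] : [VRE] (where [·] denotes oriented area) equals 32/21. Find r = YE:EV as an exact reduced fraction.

r = 5/3

Set Y = (0, 0), R = (1, 0), V = (0, 1); any affine frame gives the same invariant.
1. With YE:EV = r, write λ = r/(r+1) so E = Y + λ·(V−Y); E is affine-linear in λ
2. G lies on line VR with VG:GR = 4:3 ⇒ G = (4/7, 3/7)
Every point depending on E is an affine combination of E and λ-independent points, so each such coordinate is linear in λ; the λ² term in each signed area is a multiple of (V−Y)×(V−Y) = 0, so 2·[VGY] and 2·[VRE] are each linear in λ. Evaluating at λ=0 and λ=1:
  2·[VGY] = -4/7,   2·[VRE] = λ − 1
So [VGY]:[VRE] = (-4/7) / (λ − 1). Setting this equal to 32/21:
  -4/7 = 32/21·(λ − 1)  ⇒  λ = 5/8
Then r = λ/(1−λ) = (5/8)/(3/8) = 5/3. Check: with r = 5/3, E = (0, 5/8) and [VGY]:[VRE] = 32/21 as required.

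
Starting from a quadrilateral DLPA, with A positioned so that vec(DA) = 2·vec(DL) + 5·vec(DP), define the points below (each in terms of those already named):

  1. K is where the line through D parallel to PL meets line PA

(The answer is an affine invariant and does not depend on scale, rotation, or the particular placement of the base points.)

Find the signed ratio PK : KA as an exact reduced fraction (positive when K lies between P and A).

PK:KA = -1/7

Assign D = (0, 0), L = (1, 0), P = (0, 1), A = (2, 5) — the answer is frame-independent, so this choice is without loss of generality.
1. K is where the line through D parallel to PL meets line PA ⇒ K = (-1/3, 1/3)
K = P + t·(A−P) with t = -1/6, so PK:KA = t:(1−t) = -1/6:7/6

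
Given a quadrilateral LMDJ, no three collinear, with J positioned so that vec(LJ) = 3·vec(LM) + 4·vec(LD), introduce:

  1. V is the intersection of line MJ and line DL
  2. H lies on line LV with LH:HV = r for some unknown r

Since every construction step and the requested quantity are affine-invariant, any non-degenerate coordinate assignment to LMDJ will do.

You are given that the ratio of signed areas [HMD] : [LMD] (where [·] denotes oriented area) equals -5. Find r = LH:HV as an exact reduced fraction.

Assign L = (0, 0), M = (1, 0), D = (0, 1), J = (3, 4) — the answer is frame-independent, so this choice is without loss of generality.
1. V is the intersection of line MJ and line DL ⇒ V = (0, -2)
2. With LH:HV = r, write λ = r/(r+1) so H = L + λ·(V−L); H is affine-linear in λ
Every point depending on H is an affine combination of H and λ-independent points, so each such coordinate is linear in λ; the λ² term in each signed area is a multiple of (V−L)×(V−L) = 0, so 2·[HMD] and 2·[LMD] are each linear in λ. Evaluating at λ=0 and λ=1:
  2·[HMD] = 2·λ + 1,   2·[LMD] = 1
So [HMD]:[LMD] = (2·λ + 1) / (1). Setting this equal to -5:
  2·λ + 1 = -5·(1)  ⇒  λ = -3
Then r = λ/(1−λ) = (-3)/(4) = -3/4. Check: with r = -3/4, H = (0, 6) and [HMD]:[LMD] = -5 as required.

r = -3/4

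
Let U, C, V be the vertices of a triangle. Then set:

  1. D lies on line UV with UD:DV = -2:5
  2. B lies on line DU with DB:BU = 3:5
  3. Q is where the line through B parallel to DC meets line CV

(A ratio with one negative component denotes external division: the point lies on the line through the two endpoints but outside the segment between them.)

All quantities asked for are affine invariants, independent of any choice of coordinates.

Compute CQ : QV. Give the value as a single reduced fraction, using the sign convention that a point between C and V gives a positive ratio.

Set U = (0, 0), C = (1, 0), V = (0, 1); any affine frame gives the same invariant.
1. D lies on line UV with UD:DV = -2:5 ⇒ D = (0, -2/3)
2. B lies on line DU with DB:BU = 3:5 ⇒ B = (0, -5/12)
3. Q is where the line through B parallel to DC meets line CV ⇒ Q = (17/20, 3/20)
Q = C + t·(V−C) with t = 3/20, so CQ:QV = t:(1−t) = 3/20:17/20

CQ:QV = 3/17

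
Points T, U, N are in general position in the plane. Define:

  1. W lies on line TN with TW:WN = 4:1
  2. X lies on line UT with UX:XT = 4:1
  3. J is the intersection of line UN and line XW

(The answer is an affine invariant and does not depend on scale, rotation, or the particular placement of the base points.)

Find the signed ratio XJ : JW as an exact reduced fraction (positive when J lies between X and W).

XJ:JW = -4

Work in coordinates with T = (0, 0), U = (1, 0), N = (0, 1).
1. W lies on line TN with TW:WN = 4:1 ⇒ W = (0, 4/5)
2. X lies on line UT with UX:XT = 4:1 ⇒ X = (1/5, 0)
3. J is the intersection of line UN and line XW ⇒ J = (-1/15, 16/15)
J = X + t·(W−X) with t = 4/3, so XJ:JW = t:(1−t) = 4/3:-1/3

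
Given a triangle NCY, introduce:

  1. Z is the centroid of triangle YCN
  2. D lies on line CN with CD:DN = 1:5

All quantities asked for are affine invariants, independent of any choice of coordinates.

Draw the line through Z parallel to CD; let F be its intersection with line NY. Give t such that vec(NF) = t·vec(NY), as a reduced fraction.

Set N = (0, 0), C = (1, 0), Y = (0, 1); any affine frame gives the same invariant.
1. Z is the centroid of triangle YCN ⇒ Z = (1/3, 1/3)
2. D lies on line CN with CD:DN = 1:5 ⇒ D = (5/6, 0)
through Z parallel to CD: direction (-1/6, 0); meets NY at F = (0, 1/3)
F = N + t·(Y−N) with t = 1/3

t = 1/3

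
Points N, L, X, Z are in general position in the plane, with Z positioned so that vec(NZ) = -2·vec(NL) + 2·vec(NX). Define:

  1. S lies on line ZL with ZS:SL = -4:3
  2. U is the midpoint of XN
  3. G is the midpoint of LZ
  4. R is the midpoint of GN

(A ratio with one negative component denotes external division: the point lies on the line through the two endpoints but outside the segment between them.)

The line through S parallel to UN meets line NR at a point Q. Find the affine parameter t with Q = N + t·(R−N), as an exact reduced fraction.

Choose coordinates N = (0, 0), L = (1, 0), X = (0, 1), Z = (-2, 2).
1. S lies on line ZL with ZS:SL = -4:3 ⇒ S = (10, -6)
2. U is the midpoint of XN ⇒ U = (0, 1/2)
3. G is the midpoint of LZ ⇒ G = (-1/2, 1)
4. R is the midpoint of GN ⇒ R = (-1/4, 1/2)
through S parallel to UN: direction (0, -1/2); meets NR at Q = (10, -20)
Q = N + t·(R−N) with t = -40

t = -40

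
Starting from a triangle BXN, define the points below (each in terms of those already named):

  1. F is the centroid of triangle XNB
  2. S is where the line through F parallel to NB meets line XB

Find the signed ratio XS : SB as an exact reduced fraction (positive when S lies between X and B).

Choose coordinates B = (0, 0), X = (1, 0), N = (0, 1).
1. F is the centroid of triangle XNB ⇒ F = (1/3, 1/3)
2. S is where the line through F parallel to NB meets line XB ⇒ S = (1/3, 0)
S = X + t·(B−X) with t = 2/3, so XS:SB = t:(1−t) = 2/3:1/3

XS:SB = 2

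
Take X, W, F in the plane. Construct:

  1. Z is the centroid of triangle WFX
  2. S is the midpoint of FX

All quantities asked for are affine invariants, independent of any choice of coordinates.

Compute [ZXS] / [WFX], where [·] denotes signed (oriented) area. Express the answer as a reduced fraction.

[ZXS]:[WFX] = -1/6

Set X = (0, 0), W = (1, 0), F = (0, 1); any affine frame gives the same invariant.
1. Z is the centroid of triangle WFX ⇒ Z = (1/3, 1/3)
2. S is the midpoint of FX ⇒ S = (0, 1/2)
2·[ZXS] = -1/6, 2·[WFX] = 1
[ZXS]:[WFX] = -1/6:1 = -1/6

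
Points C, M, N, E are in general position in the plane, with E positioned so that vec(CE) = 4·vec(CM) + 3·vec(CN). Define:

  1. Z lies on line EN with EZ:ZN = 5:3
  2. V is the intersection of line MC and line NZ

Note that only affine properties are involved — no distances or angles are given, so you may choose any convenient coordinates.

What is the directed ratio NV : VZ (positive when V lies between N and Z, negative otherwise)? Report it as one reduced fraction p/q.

Choose coordinates C = (0, 0), M = (1, 0), N = (0, 1), E = (4, 3).
1. Z lies on line EN with EZ:ZN = 5:3 ⇒ Z = (3/2, 7/4)
2. V is the intersection of line MC and line NZ ⇒ V = (-2, 0)
V = N + t·(Z−N) with t = -4/3, so NV:VZ = t:(1−t) = -4/3:7/3

NV:VZ = -4/7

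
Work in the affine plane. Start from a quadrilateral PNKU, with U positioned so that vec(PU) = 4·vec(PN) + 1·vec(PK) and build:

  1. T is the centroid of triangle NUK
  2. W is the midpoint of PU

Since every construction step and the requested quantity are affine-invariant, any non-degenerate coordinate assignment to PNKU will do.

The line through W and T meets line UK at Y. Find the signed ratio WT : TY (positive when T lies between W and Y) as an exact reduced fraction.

Work in coordinates with P = (0, 0), N = (1, 0), K = (0, 1), U = (4, 1).
1. T is the centroid of triangle NUK ⇒ T = (5/3, 2/3)
2. W is the midpoint of PU ⇒ W = (2, 1/2)
line WT meets UK at Y = (1, 1)
T = W + t·(Y−W) with t = 1/3, so WT:TY = 1/3:2/3

WT:TY = 1/2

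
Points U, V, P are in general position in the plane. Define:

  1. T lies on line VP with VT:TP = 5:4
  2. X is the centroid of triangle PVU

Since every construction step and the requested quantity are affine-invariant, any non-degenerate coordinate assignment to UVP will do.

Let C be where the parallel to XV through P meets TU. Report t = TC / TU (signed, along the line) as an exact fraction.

t = -2/7

Set U = (0, 0), V = (1, 0), P = (0, 1); any affine frame gives the same invariant.
1. T lies on line VP with VT:TP = 5:4 ⇒ T = (4/9, 5/9)
2. X is the centroid of triangle PVU ⇒ X = (1/3, 1/3)
through P parallel to XV: direction (2/3, -1/3); meets TU at C = (4/7, 5/7)
C = T + t·(U−T) with t = -2/7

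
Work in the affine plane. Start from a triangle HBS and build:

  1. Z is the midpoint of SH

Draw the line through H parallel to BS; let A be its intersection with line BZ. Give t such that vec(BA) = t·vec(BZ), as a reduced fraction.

Assign H = (0, 0), B = (1, 0), S = (0, 1) — the answer is frame-independent, so this choice is without loss of generality.
1. Z is the midpoint of SH ⇒ Z = (0, 1/2)
through H parallel to BS: direction (-1, 1); meets BZ at A = (-1, 1)
A = B + t·(Z−B) with t = 2

t = 2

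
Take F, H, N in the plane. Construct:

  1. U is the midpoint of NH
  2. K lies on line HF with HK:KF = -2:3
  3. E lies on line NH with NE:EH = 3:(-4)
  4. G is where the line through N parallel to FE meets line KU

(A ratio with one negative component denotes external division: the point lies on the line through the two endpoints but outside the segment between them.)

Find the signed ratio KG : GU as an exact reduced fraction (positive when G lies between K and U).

Choose coordinates F = (0, 0), H = (1, 0), N = (0, 1).
1. U is the midpoint of NH ⇒ U = (1/2, 1/2)
2. K lies on line HF with HK:KF = -2:3 ⇒ K = (3, 0)
3. E lies on line NH with NE:EH = 3:(-4) ⇒ E = (-3, 4)
4. G is where the line through N parallel to FE meets line KU ⇒ G = (6/17, 9/17)
G = K + t·(U−K) with t = 18/17, so KG:GU = t:(1−t) = 18/17:-1/17

KG:GU = -18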